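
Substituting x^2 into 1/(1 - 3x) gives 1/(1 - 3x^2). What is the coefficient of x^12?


The coefficient of x^(2m) in 1/(1 - 3x^2) is 3^m.
With n = 12 = 2*6, the coefficient is 3^6 = 729.

729


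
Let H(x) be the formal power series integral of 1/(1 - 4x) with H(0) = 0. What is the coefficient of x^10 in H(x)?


1/(1 - 4x) = sum_{k>=0} 4^k x^k. Integrating termwise with H(0) = 0:
H(x) = sum_{k>=0} 4^k x^(k+1) / (k+1) = sum_{m>=1} 4^(m-1) x^m / m.
For m = 10: 4^9/10 = 262144/10 = 131072/5.

131072/5


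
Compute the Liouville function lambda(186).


The Liouville function is lambda(k) = (-1)^Omega(k), where Omega(k) counts the prime factors of k with multiplicity.
Factoring: 186 = 2 * 3 * 31, so Omega(186) = 3.
lambda(186) = (-1)^3 = -1.

-1


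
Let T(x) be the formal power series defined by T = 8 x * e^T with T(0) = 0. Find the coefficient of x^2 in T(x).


Apply the Lagrange inversion formula: if T = 8 x * phi(T) with phi(t) = e^t, then
[x^n] T = 8^n * (1/n) [t^(n-1)] phi(t)^n = 8^n * (1/n) [t^(n-1)] e^(n t) = 8^n * (1/n) * n^(n-1) / (n-1)! = 8^n * n^(n-1) / n!.
When c = 1 this is the Cayley count of rooted labeled trees on n vertices, divided by n!.
For n = 2: 8^2 * 2^1 / 2! = 64 * 2/2 = 64.

64


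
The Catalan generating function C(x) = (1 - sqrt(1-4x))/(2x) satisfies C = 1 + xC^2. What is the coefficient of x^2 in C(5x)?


Substituting x -> 5x scales the n-th coefficient by 5^n, so [x^2] C(5x) = 5^2 * C_2.
C_2 = C(2*2, 2)/(3) = 6/3 = 2.
So 5^2 * 2 = 25 * 2 = 50.

50


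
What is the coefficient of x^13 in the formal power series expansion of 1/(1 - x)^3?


The negative binomial / multiset identity is
1/(1 - x)^r = sum_{k>=0} C(k + r - 1, r - 1) x^k.
Here r = 3 and k = 13, so the coefficient is
C(13 + 2, 2) = C(15, 2)
= 105

105


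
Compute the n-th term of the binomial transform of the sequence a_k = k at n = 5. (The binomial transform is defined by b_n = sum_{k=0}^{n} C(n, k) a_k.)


With a_k = k, b_n = sum_{k=0}^{n} C(n, k) k. Using k * C(n, k) = n * C(n-1, k-1) gives b_n = n * sum_{k>=1} C(n-1, k-1) = n * 2^(n-1).
For n = 5: 5 * 2^4 = 5 * 16 = 80.

80


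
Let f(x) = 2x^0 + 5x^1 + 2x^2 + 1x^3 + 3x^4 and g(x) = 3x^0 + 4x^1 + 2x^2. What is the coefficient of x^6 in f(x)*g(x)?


Cauchy product at x^6:
3*2
= 6

6


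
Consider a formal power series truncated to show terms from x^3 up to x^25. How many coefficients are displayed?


From x^3 to x^25 inclusive, the count is 25 - 3 + 1 = 23.

23


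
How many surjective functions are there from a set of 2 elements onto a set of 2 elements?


By inclusion-exclusion on which target elements are missed, the number of surjections from an n-set onto a k-set is
surj(n, k) = sum_{j=0}^{k} (-1)^j C(k, j) (k - j)^n.
Equivalently surj(n, k) = k! * S(n, k), where S(n, k) is the Stirling number of the second kind.
For n = 2, k = 2:
S(2, 2) = 1, so
surj = 2! * 1 = 2 * 1 = 2.

2


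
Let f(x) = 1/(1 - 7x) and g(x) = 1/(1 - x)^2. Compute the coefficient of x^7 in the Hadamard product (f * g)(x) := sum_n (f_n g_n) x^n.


f has coefficients f_k = 7^k. For g = 1/(1 - x)^2 the coefficient is g_k = C(k + 1, 1) = k + 1. The Hadamard coefficient is (f * g)_k = 7^k * (k + 1).
For k = 7: 7^7 * 8 = 823543 * 8 = 6588344.

6588344


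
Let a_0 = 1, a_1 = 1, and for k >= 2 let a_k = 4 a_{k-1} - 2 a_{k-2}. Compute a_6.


Iterating the recurrence forward:
a_0 = 1
a_1 = 1
a_2 = 4*1 - 2*1 = 2
a_3 = 4*2 - 2*1 = 6
a_4 = 4*6 - 2*2 = 20
a_5 = 4*20 - 2*6 = 68
a_6 = 4*68 - 2*20 = 232
So a_6 = 232.

232


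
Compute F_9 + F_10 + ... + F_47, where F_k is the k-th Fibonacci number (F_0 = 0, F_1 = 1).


Use the identity sum_{k=0}^{N} F_k = F_{N+2} - 1 (which follows from F_{k+2} - F_{k+1} = F_k). Then
sum_{k=9}^{47} F_k = (F_{49} - 1) - (F_{10} - 1) = F_{49} - F_{10}.
Computing: F_{49} = 7778742049, F_{10} = 55, so
Sum = 7778742049 - 55 = 7778741994.

7778741994


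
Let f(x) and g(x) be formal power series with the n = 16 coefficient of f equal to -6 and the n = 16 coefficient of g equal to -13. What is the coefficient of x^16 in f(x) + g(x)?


Addition of formal power series is termwise.
The coefficient of x^16 in f + g = -6 + -13
= -19

-19


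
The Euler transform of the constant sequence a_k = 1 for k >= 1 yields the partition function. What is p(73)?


The Euler transform converts the sequence a_k = 1 into the number of integer partitions.
Using the recurrence or dynamic programming:
p(73) = 6185689

6185689


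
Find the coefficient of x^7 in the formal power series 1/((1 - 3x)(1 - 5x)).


By partial fractions or Cauchy convolution:
The coefficient equals sum_{k=0}^{7} 3^k * 5^(7-k).
= 192032

192032


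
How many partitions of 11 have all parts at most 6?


Using the generating function (1-x)^(-1)(1-x^2)^(-1)...(1-x^6)^(-1),
the coefficient of x^11 counts these restricted partitions.
Result = 44

44


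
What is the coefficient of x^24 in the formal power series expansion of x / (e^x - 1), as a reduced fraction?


The exponential generating function for Bernoulli numbers is
x / (e^x - 1) = sum_{k>=0} B_k x^k / k!.
So the coefficient of x^24 in x / (e^x - 1) is B_24 / 24!.
Computing: B_24 = -236364091/2730, 24! = 620448401733239439360000, giving
-236364091/2730 / 620448401733239439360000 = -236364091/1693824136731743669452800000.

-236364091/1693824136731743669452800000


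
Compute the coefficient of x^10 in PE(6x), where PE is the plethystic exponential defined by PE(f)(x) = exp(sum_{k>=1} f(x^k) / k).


With f(x) = 6x, the exponent is sum_{k>=1} 6 x^k / k = 6 * (-ln(1 - x)). Exponentiating:
PE(6x) = exp(-6 ln(1 - x)) = 1/(1 - x)^6.
By the negative binomial expansion, [x^n] 1/(1 - x)^6 = C(n + 5, 5).
For n = 10: C(15, 5) = 3003.

3003


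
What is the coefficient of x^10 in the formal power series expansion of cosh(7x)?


The Maclaurin series is cosh(t) = sum_{m>=0} t^(2m) / (2m)!, so substituting t = 7x, only even powers of x are nonzero, with coefficient of x^(2m) equal to 7^(2m) / (2m)!.
For x^10 the coefficient is 7^10/10! = 282475249/3628800 = 40353607/518400.

40353607/518400


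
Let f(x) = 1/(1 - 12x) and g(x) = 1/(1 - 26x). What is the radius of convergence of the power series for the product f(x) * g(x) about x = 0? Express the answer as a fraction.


The radius of 1/(1 - 12x) is 1/12 (nearest singularity at x = 1/12), and the radius of 1/(1 - 26x) is 1/26.
The product f(x)*g(x) = 1/((1 - 12x)(1 - 26x)) has singularities at both 1/12 and 1/26, so its radius of convergence is the distance to the nearest one:
min(1/12, 1/26) = 1/26.

1/26


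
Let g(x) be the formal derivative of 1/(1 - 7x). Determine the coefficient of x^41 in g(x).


Differentiate termwise: d/dx sum_{k>=0} 7^k x^k = sum_{k>=1} k 7^k x^(k-1) = sum_{j>=0} (j+1) 7^(j+1) x^j.
Equivalently, d/dx [1/(1 - 7x)] = 7/(1 - 7x)^2.
For j = 41: 42 * 7^42 = 42 * 311973482284542371301330321821976049 = 13102886255950779594655873516522994058.

13102886255950779594655873516522994058


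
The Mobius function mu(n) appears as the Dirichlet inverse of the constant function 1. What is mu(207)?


207 has a squared prime factor, so mu(207) = 0.
Factorization reveals a repeated prime.

0


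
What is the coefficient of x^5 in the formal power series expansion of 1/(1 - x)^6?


The expansion 1/(1 - x)^r = sum_{k>=0} C(k + r - 1, r - 1) x^k follows from the multiset / negative-binomial theorem (or from repeated differentiation of the geometric series).
For r = 6 and k = 5:
C(10, 5) = 3628800 / (120 * 120) = 252.

252


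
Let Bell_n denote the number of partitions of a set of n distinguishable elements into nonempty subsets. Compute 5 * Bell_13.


Bell_13 can be computed from the Bell triangle or from Dobinski's identity Bell_n = (1/e) * sum_{k>=0} k^n / k!.
Computing Bell_13 = 27644437.
Then 5 * 27644437 = 138222185.

138222185


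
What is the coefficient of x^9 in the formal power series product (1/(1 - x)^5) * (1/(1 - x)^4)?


Combine the factors: (1/(1 - x)^5) * (1/(1 - x)^4) = 1/(1 - x)^9.
Then use 1/(1 - x)^r = sum_{k>=0} C(k + r - 1, r - 1) x^k with r = 9 and k = 9:
C(17, 8) = 24310.

24310


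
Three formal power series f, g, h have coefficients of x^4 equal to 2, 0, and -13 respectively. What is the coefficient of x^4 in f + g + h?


Series addition is componentwise:
2 + 0 + -13
= -11

-11


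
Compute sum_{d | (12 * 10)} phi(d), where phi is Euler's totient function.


First, 12 * 10 = 120. One classical identity is sum_{d | n} phi(d) = n (each k in [1, n] has a unique gcd with n, and among the k's with gcd(k, n) = n/d there are phi(d) of them). So the sum equals 120. We also verify directly:
Divisors of 120: 1, 2, 3, 4, 5, 6, 8, 10, 12, 15, 20, 24, 30, 40, 60, 120.
phi values: 1, 1, 2, 2, 4, 2, 4, 4, 4, 8, 8, 8, 8, 16, 16, 32.
Sum = 120.

120


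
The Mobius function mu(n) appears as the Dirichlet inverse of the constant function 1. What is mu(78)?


78 = 2 * 3 * 13 (all distinct primes).
mu(78) = (-1)^3 = -1

-1


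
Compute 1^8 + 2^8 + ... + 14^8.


This power sum has a closed form given by Faulhaber's formula
sum_{k=1}^{m} k^p = (1 / (p + 1)) * sum_{j=0}^{p} C(p + 1, j) B_j m^(p + 1 - j),
but for small m direct computation is fastest:
1 + 256 + 6561 + 65536 + 390625 + 1679616 + 5764801 + 16777216 + 43046721 + 100000000 + 214358881 + 429981696 + 815730721 + 1475789056 = 3103591687.

3103591687


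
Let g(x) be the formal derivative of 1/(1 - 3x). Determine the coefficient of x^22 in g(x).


Differentiate termwise: d/dx sum_{k>=0} 3^k x^k = sum_{k>=1} k 3^k x^(k-1) = sum_{j>=0} (j+1) 3^(j+1) x^j.
Equivalently, d/dx [1/(1 - 3x)] = 3/(1 - 3x)^2.
For j = 22: 23 * 3^23 = 23 * 94143178827 = 2165293113021.

2165293113021


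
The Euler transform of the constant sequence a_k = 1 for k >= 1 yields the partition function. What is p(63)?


The Euler transform converts the sequence a_k = 1 into the number of integer partitions.
Using the recurrence or dynamic programming:
p(63) = 1505499

1505499


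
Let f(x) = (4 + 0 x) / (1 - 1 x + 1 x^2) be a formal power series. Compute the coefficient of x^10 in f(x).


Write f(x) = sum_{k>=0} a_k x^k. Multiplying both sides by 1 - 1 x + 1 x^2 gives
(1 - 1 x + 1 x^2) sum_{k>=0} a_k x^k = 4 + 0 x.
Matching coefficients:
 x^0: a_0 = 4
 x^1: a_1 - 1 a_0 = 0  =>  a_1 = 1*4 + 0 = 4
 x^k (k >= 2): a_k = 1 a_{k-1} - 1 a_{k-2}.
Iterating: a_2 = 0, a_3 = -4, a_4 = -4, a_5 = 0, a_6 = 4, a_7 = 4, a_8 = 0, a_9 = -4, a_10 = -4.
So the coefficient of x^10 is -4.

-4


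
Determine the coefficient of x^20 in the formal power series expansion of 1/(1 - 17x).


The geometric series identity gives 1/(1 - c x) = sum_{k>=0} c^k x^k, so the coefficient of x^k is c^k.
Here c = 17 and k = 20.
Computing: 17^20 = 4064231406647572522401601

4064231406647572522401601


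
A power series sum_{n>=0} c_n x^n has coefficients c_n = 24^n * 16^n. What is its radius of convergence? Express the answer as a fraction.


By the root test (Cauchy-Hadamard), the radius is R = 1 / limsup_n |c_n|^(1/n).
Here |c_n|^(1/n) = (24^n * 16^n)^(1/n) = 24 * 16 = 384 for all n.
So R = 1/384 = 1/384.

1/384


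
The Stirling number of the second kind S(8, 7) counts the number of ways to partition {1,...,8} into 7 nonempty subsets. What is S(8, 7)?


Using the explicit formula S(n,k) = (1/k!) sum_{j=0}^{k} (-1)^(k-j) C(k,j) j^n:
S(8, 7) = 28
Equivalently, S(n,k) is n! times the coefficient of x^n in the EGF (e^x - 1)^k / k!.

28


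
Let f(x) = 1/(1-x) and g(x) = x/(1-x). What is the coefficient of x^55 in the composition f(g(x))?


First simplify the composition: f(g(x)) = 1/(1 - x/(1-x)) = (1-x)/((1-x) - x) = (1-x)/(1-2x).
Now extract the coefficient. Write (1-x)/(1-2x) = 1/(1-2x) - x/(1-2x).
The coefficient of x^n in 1/(1-2x) is 2^n, and in x/(1-2x) is 2^(n-1) (for n >= 1).
So the coefficient of x^55 is 2^55 - 2^54 = 36028797018963968 - 18014398509481984 = 18014398509481984.

18014398509481984


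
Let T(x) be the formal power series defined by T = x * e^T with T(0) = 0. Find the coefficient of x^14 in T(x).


Apply the Lagrange inversion formula: if T = x * phi(T) with phi(t) = e^t, then
[x^n] T = (1/n) [t^(n-1)] phi(t)^n = (1/n) [t^(n-1)] e^(n t) = (1/n) * n^(n-1) / (n-1)! = n^(n-1) / n!.
When c = 1 this is the Cayley count of rooted labeled trees on n vertices, divided by n!.
For n = 14: 14^13 / 14! = 793714773254144/87178291200 = 7909306972/868725.

7909306972/868725


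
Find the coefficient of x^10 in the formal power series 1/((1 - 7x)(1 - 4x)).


By partial fractions or Cauchy convolution:
The coefficient equals sum_{k=0}^{10} 7^k * 4^(10-k).
= 657710813

657710813


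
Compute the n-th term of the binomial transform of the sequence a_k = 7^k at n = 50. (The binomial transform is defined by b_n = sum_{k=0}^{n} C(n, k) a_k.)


With a_k = 7^k, b_n = sum_{k=0}^{n} C(n, k) 7^k = (1 + 7)^n by the binomial theorem.
For n = 50: (1 + 7)^50 = 8^50 = 1427247692705959881058285969449495136382746624.

1427247692705959881058285969449495136382746624


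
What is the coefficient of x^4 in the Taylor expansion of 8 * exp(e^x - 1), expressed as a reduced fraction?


exp(e^x - 1) = sum_{k>=0} Bell_k x^k / k!, where Bell_k is the k-th Bell number.
So the coefficient of x^4 is 8 * Bell_4 / 4!.
Computing: Bell_4 = 15 and 4! = 24, giving
8 * 15/24 = 5.

5


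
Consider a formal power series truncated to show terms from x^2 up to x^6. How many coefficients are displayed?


From x^2 to x^6 inclusive, the count is 6 - 2 + 1 = 5.

5


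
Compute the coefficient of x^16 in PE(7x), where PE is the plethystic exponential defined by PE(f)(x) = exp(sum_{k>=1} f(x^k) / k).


With f(x) = 7x, the exponent is sum_{k>=1} 7 x^k / k = 7 * (-ln(1 - x)). Exponentiating:
PE(7x) = exp(-7 ln(1 - x)) = 1/(1 - x)^7.
By the negative binomial expansion, [x^n] 1/(1 - x)^7 = C(n + 6, 6).
For n = 16: C(22, 6) = 74613.

74613


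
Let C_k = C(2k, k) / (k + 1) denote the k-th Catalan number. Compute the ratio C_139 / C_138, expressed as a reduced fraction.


Using C_k = (2k)! / (k! (k+1)!), the ratio C_{k+1}/C_k simplifies to
C_{k+1}/C_k = [(2k+2)! / ((k+1)! (k+2)!)] * [k! (k+1)! / (2k)!]
 = (2k+2)(2k+1) / ((k+1)(k+2)) = 2(2k+1) / (k+2).
For k = 138: 2(2*138 + 1) / (138 + 2) = 554/140 = 277/70.

277/70


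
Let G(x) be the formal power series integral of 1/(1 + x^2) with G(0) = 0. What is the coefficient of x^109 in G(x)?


1/(1 + x^2) = sum_{j>=0} (-1)^j x^(2j). Integrating termwise with G(0) = 0:
G(x) = sum_{j>=0} (-1)^j x^(2j+1) / (2j+1) = arctan(x).
Only odd powers are nonzero. For x^109 write 109 = 2*54 + 1, giving
(-1)^54 / 109 = 1/109 = 1/109.

1/109


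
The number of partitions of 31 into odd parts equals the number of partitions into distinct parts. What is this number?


Computing partitions of 31 into odd parts (1, 3, 5, ...):
Using the generating function prod_{k>=0} 1/(1-x^(2k+1)),
the count is 340

340


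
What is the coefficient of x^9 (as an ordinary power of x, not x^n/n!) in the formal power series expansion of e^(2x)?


The exponential series is e^y = sum_{k>=0} y^k / k!. Substituting y = 2x gives
e^(2x) = sum_{k>=0} 2^k x^k / k!.
So the coefficient of x^n is a^n/n! with a = 2, n = 9:
2^9 / 9! = 512/362880 = 4/2835

4/2835


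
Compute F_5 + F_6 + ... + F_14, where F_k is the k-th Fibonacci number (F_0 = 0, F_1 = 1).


Use the identity sum_{k=0}^{N} F_k = F_{N+2} - 1 (which follows from F_{k+2} - F_{k+1} = F_k). Then
sum_{k=5}^{14} F_k = (F_{16} - 1) - (F_{6} - 1) = F_{16} - F_{6}.
Computing: F_{16} = 987, F_{6} = 8, so
Sum = 987 - 8 = 979.

979


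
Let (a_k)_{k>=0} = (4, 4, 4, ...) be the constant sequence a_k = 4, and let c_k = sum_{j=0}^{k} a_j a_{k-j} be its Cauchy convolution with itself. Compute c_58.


Since a_j = 4 for all j >= 0, the convolution sum becomes
c_k = sum_{j=0}^{k} 4 * 4 = 16 * (k + 1).
Equivalently, the generating function of (a_k) is 4/(1 - x) and its square is 16/(1 - x)^2 = sum_{k>=0} 16(k + 1) x^k.
For k = 58: 16 * 59 = 944.

944


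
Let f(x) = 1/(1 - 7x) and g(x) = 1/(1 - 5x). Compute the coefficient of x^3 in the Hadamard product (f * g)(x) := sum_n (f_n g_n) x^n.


f has coefficients f_k = 7^k and g has coefficients g_k = 5^k, so the Hadamard product has coefficient (f*g)_k = 7^k * 5^k = 35^k.
For k = 3: 35^3 = 42875.

42875


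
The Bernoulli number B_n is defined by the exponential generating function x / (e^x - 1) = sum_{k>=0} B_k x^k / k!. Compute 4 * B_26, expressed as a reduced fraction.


Bernoulli numbers can also be computed recursively via B_0 = 1 and sum_{j=0}^{m} C(m+1, j) B_j = 0 for m >= 1. Odd-index Bernoulli numbers vanish for k >= 3.
Computing B_26 = 8553103/6, so 4 * B_26 = 4 * 8553103/6 = 17106206/3.

17106206/3


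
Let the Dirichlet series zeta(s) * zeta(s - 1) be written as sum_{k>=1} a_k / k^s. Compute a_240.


Convolution gives a_k = sum_{d | k} d * 1 = sum_{d | k} d = sigma(k), the sum of positive divisors of k.
For k = 240, the divisors are 1, 2, 3, 4, 5, 6, 8, 10, 12, 15, 16, 20, 24, 30, 40, 48, 60, 80, 120, 240, so
sigma(240) = 1 + 2 + 3 + 4 + 5 + 6 + 8 + 10 + 12 + 15 + 16 + 20 + 24 + 30 + 40 + 48 + 60 + 80 + 120 + 240 = 744.

744


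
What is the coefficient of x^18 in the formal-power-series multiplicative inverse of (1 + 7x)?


The inverse is 1/(1 + 7x). Apply the geometric identity 1/(1 - y) = sum_{k>=0} y^k with y = -7x:
1/(1 + 7x) = sum_{k>=0} (-7)^k x^k.
So the coefficient of x^18 is (-7)^18 = 1628413597910449.

1628413597910449


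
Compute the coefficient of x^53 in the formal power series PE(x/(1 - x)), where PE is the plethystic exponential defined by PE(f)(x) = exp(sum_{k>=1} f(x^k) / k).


For f(x) = x/(1 - x) we have
sum_{k>=1} f(x^k) / k = sum_{k>=1} (1/k) * x^k / (1 - x^k) = sum_{k, m >= 1} x^(k m) / k,
which after exponentiating simplifies to
PE(x/(1 - x)) = prod_{k>=1} 1 / (1 - x^k).
This is the generating function for the partition function p(n), so the coefficient of x^53 is p(53).
Computing p(53) by dynamic programming over parts 1, 2, ..., 53: p(53) = 329931.

329931


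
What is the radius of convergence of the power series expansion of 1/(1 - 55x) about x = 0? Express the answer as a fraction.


Expanding 1/(1 - 55x) = sum_{k>=0} 55^k x^k, the series converges when |55x| < 1, i.e., |x| < 1/55.
So the radius of convergence is 1/55 = 1/55.

1/55


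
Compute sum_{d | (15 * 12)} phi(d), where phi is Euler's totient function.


First, 15 * 12 = 180. One classical identity is sum_{d | n} phi(d) = n (each k in [1, n] has a unique gcd with n, and among the k's with gcd(k, n) = n/d there are phi(d) of them). So the sum equals 180. We also verify directly:
Divisors of 180: 1, 2, 3, 4, 5, 6, 9, 10, 12, 15, 18, 20, 30, 36, 45, 60, 90, 180.
phi values: 1, 1, 2, 2, 4, 2, 6, 4, 4, 8, 6, 8, 8, 12, 24, 16, 24, 48.
Sum = 180.

180


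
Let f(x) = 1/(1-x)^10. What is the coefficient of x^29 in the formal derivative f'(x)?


Differentiate: d/dx [ 1/(1-x)^r ] = r / (1-x)^(r+1).
Here r = 10, so f'(x) = 10 / (1-x)^11.
The expansion of 1/(1-x)^(r+1) has coefficient of x^n equal to C(n+r, r).
So the coefficient of x^29 in f'(x) is
10 * C(39, 10) = 10 * 635745396 = 6357453960

6357453960


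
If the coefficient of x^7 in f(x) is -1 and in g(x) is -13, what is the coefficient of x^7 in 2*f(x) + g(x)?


Scalar multiplication scales coefficients: 2 * -1 = -2.
Then add the g coefficient: -2 + -13
= -15

-15


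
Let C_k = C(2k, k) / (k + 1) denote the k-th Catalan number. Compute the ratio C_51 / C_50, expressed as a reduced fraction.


Using C_k = (2k)! / (k! (k+1)!), the ratio C_{k+1}/C_k simplifies to
C_{k+1}/C_k = [(2k+2)! / ((k+1)! (k+2)!)] * [k! (k+1)! / (2k)!]
 = (2k+2)(2k+1) / ((k+1)(k+2)) = 2(2k+1) / (k+2).
For k = 50: 2(2*50 + 1) / (50 + 2) = 202/52 = 101/26.

101/26


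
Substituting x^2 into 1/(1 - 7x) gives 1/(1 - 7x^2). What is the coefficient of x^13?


Since 1/(1 - 7x^2) only has even powers of x,
the coefficient of x^13 (odd) is 0.

0


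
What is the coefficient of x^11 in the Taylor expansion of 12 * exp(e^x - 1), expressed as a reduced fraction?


exp(e^x - 1) = sum_{k>=0} Bell_k x^k / k!, where Bell_k is the k-th Bell number.
So the coefficient of x^11 is 12 * Bell_11 / 11!.
Computing: Bell_11 = 678570 and 11! = 39916800, giving
12 * 678570/39916800 = 22619/110880.

22619/110880


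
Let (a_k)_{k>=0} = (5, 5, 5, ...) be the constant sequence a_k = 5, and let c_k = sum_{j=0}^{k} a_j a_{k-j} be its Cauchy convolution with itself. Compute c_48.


Since a_j = 5 for all j >= 0, the convolution sum becomes
c_k = sum_{j=0}^{k} 5 * 5 = 25 * (k + 1).
Equivalently, the generating function of (a_k) is 5/(1 - x) and its square is 25/(1 - x)^2 = sum_{k>=0} 25(k + 1) x^k.
For k = 48: 25 * 49 = 1225.

1225


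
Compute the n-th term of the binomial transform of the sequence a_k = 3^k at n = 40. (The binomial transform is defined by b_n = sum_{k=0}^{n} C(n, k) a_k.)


With a_k = 3^k, b_n = sum_{k=0}^{n} C(n, k) 3^k = (1 + 3)^n by the binomial theorem.
For n = 40: (1 + 3)^40 = 4^40 = 1208925819614629174706176.

1208925819614629174706176


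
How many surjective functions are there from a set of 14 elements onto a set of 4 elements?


By inclusion-exclusion on which target elements are missed, the number of surjections from an n-set onto a k-set is
surj(n, k) = sum_{j=0}^{k} (-1)^j C(k, j) (k - j)^n.
Equivalently surj(n, k) = k! * S(n, k), where S(n, k) is the Stirling number of the second kind.
For n = 14, k = 4:
S(14, 4) = 10391745, so
surj = 4! * 10391745 = 24 * 10391745 = 249401880.

249401880


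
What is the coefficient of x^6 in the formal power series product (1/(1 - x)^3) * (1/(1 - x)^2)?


Combine the factors: (1/(1 - x)^3) * (1/(1 - x)^2) = 1/(1 - x)^5.
Then use 1/(1 - x)^r = sum_{k>=0} C(k + r - 1, r - 1) x^k with r = 5 and k = 6:
C(10, 4) = 210.

210


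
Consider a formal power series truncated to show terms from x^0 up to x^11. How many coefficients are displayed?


From x^0 to x^11 inclusive, the count is 11 - 0 + 1 = 12.

12


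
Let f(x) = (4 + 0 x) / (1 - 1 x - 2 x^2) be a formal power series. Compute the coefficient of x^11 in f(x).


Write f(x) = sum_{k>=0} a_k x^k. Multiplying both sides by 1 - 1 x - 2 x^2 gives
(1 - 1 x - 2 x^2) sum_{k>=0} a_k x^k = 4 + 0 x.
Matching coefficients:
 x^0: a_0 = 4
 x^1: a_1 - 1 a_0 = 0  =>  a_1 = 1*4 + 0 = 4
 x^k (k >= 2): a_k = 1 a_{k-1} + 2 a_{k-2}.
Iterating: a_2 = 12, a_3 = 20, a_4 = 44, a_5 = 84, a_6 = 172, a_7 = 340, a_8 = 684, a_9 = 1364, a_10 = 2732, a_11 = 5460.
So the coefficient of x^11 is 5460.

5460


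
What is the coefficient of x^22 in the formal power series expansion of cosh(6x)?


The Maclaurin series is cosh(t) = sum_{m>=0} t^(2m) / (2m)!, so substituting t = 6x, only even powers of x are nonzero, with coefficient of x^(2m) equal to 6^(2m) / (2m)!.
For x^22 the coefficient is 6^22/22! = 131621703842267136/1124000727777607680000 = 12754584/108919435625.

12754584/108919435625


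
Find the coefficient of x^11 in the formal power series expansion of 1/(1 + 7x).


Write 1/(1 + c x) = 1/(1 - (-c) x) and apply the geometric-series identity
1/(1 - y) = sum_{k>=0} y^k to get 1/(1 + c x) = sum_{k>=0} (-c)^k x^k.
So the coefficient of x^k is (-c)^k = (-1)^k * c^k.
Here c = 7 and k = 11:
(-7)^11 = -1 * 1977326743 = -1977326743

-1977326743


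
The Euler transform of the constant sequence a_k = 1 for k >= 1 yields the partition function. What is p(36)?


The Euler transform converts the sequence a_k = 1 into the number of integer partitions.
Using the recurrence or dynamic programming:
p(36) = 17977

17977


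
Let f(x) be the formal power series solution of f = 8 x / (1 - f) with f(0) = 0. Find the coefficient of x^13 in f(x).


Apply Lagrange inversion: f = 8 x * phi(f) with phi(t) = 1/(1 - t), so
[x^n] f = 8^n * (1/n) [t^(n-1)] phi(t)^n = 8^n * (1/n) [t^(n-1)] (1 - t)^(-n) = 8^n * (1/n) C(2n - 2, n - 1) = 8^n * C_{n-1}.
For n = 13: C_12 = C(24, 12) / 13 = 2704156/13 = 208012.
With the 8^13 = 549755813888 factor, the coefficient is 549755813888 * 208012 = 114355806358470656.

114355806358470656


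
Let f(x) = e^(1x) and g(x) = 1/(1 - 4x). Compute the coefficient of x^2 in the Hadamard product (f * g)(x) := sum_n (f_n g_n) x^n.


Expanding: f_k = 1^k/k! (from e^(1x)) and g_k = 4^k (from 1/(1 - 4x)). So the Hadamard coefficient (f * g)_k = 1^k 4^k / k! = (4)^k / k!.
For k = 2: 4^2/2! = 16/2 = 8.

8


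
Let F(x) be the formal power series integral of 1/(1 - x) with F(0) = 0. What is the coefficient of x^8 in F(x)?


1/(1 - x) = sum_{k>=0} x^k. Integrating termwise and using F(0) = 0 gives
F(x) = sum_{k>=0} x^(k+1) / (k+1) = sum_{m>=1} x^m / m = -ln(1 - x).
So the coefficient of x^8 is 1/8 = 1/8.

1/8


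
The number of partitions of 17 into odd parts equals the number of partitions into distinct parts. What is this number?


Computing partitions of 17 into odd parts (1, 3, 5, ...):
Using the generating function prod_{k>=0} 1/(1-x^(2k+1)),
the count is 38

38


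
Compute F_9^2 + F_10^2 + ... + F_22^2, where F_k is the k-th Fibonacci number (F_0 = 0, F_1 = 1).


There is a standard identity sum_{k=0}^{N} F_k^2 = F_N * F_{N+1} (proved inductively from the telescoping relation F_k^2 = F_k F_{k+1} - F_{k-1} F_k). Then
sum_{k=9}^{22} F_k^2 = F_22 F_23 - F_8 F_9.
Computing: F_22 = 17711, F_23 = 28657, F_8 = 21, F_9 = 34.
Sum = 17711 * 28657 - 21 * 34 = 507543413.

507543413


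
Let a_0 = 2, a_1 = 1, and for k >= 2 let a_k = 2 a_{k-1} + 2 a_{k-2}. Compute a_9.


Iterating the recurrence forward:
a_0 = 2
a_1 = 1
a_2 = 2*1 + 2*2 = 6
a_3 = 2*6 + 2*1 = 14
a_4 = 2*14 + 2*6 = 40
a_5 = 2*40 + 2*14 = 108
a_6 = 2*108 + 2*40 = 296
a_7 = 2*296 + 2*108 = 808
a_8 = 2*808 + 2*296 = 2208
a_9 = 2*2208 + 2*808 = 6032
So a_9 = 6032.

6032


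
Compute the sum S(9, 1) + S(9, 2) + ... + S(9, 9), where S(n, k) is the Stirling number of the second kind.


By definition, S(n, k) counts partitions of an n-set into exactly k nonempty blocks.
Computing row n = 9 for k = 1..9:
S(9, k): 1, 255, 3025, 7770, 6951, 2646, 462, 36, 1
Sum = 21147. (This equals Bell_9 since the sum runs over all k.)

21147


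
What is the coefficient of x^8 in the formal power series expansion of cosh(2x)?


The Maclaurin series is cosh(t) = sum_{m>=0} t^(2m) / (2m)!, so substituting t = 2x, only even powers of x are nonzero, with coefficient of x^(2m) equal to 2^(2m) / (2m)!.
For x^8 the coefficient is 2^8/8! = 256/40320 = 2/315.

2/315


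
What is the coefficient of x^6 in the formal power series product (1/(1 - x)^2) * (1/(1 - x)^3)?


Combine the factors: (1/(1 - x)^2) * (1/(1 - x)^3) = 1/(1 - x)^5.
Then use 1/(1 - x)^r = sum_{k>=0} C(k + r - 1, r - 1) x^k with r = 5 and k = 6:
C(10, 4) = 210.

210


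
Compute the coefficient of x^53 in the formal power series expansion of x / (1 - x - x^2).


Let f(x) = sum_{k>=0} a_k x^k. Multiplying f(x) * (1 - x - x^2) = x and matching coefficients gives a_0 = 0, a_1 = 1, and a_k = a_{k-1} + a_{k-2} for k >= 2. These are the Fibonacci numbers F_k.
Iterating from F_0 = 0, F_1 = 1:
F_0=0, F_1=1, F_2=1, F_3=2, F_4=3, F_5=5, F_6=8, F_7=13, F_8=21, F_9=34, ...
F_53 = 53316291173.

53316291173


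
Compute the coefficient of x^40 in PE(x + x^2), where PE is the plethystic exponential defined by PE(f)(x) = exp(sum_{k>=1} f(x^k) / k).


With f(x) = x + x^2, the exponent is sum_{k>=1} (x^k + x^(2k)) / k = -ln(1 - x) - ln(1 - x^2). Exponentiating:
PE(x + x^2) = 1 / ((1 - x)(1 - x^2)).
This is the generating function for partitions of n into parts of size 1 or 2. The number of 2's can be any j in 0..20, and the rest are 1's, so
[x^40] = floor(40/2) + 1 = 21.

21


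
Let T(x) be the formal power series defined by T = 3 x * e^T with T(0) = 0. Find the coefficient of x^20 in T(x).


Apply the Lagrange inversion formula: if T = 3 x * phi(T) with phi(t) = e^t, then
[x^n] T = 3^n * (1/n) [t^(n-1)] phi(t)^n = 3^n * (1/n) [t^(n-1)] e^(n t) = 3^n * (1/n) * n^(n-1) / (n-1)! = 3^n * n^(n-1) / n!.
When c = 1 this is the Cayley count of rooted labeled trees on n vertices, divided by n!.
For n = 20: 3^20 * 20^19 / 20! = 3486784401 * 5242880000000000000000000/2432902008176640000 = 17006112000000000000000/2263261.

17006112000000000000000/2263261


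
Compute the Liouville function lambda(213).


The Liouville function is lambda(k) = (-1)^Omega(k), where Omega(k) counts the prime factors of k with multiplicity.
Factoring: 213 = 3 * 71, so Omega(213) = 2.
lambda(213) = (-1)^2 = 1.

1


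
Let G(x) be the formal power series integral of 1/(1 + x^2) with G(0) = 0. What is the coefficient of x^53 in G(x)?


1/(1 + x^2) = sum_{j>=0} (-1)^j x^(2j). Integrating termwise with G(0) = 0:
G(x) = sum_{j>=0} (-1)^j x^(2j+1) / (2j+1) = arctan(x).
Only odd powers are nonzero. For x^53 write 53 = 2*26 + 1, giving
(-1)^26 / 53 = 1/53 = 1/53.

1/53


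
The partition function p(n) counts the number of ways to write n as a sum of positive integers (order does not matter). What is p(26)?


Using the generating function prod_{k>=1} 1/(1-x^k), we compute p(26).
By dynamic programming over parts 1 through 26:
p(26) = 2436

2436


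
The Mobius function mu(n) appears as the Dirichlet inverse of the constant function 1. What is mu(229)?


229 = 229 (all distinct primes).
mu(229) = (-1)^1 = -1

-1


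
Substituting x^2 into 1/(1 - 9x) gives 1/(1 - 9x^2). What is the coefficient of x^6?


The coefficient of x^(2m) in 1/(1 - 9x^2) is 9^m.
With n = 6 = 2*3, the coefficient is 9^3 = 729.

729


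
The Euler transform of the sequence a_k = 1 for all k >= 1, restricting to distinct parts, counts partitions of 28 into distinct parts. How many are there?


Partitions of 28 into distinct parts can be computed via generating function.
Product (1+x)(1+x^2)(1+x^3)...
The coefficient of x^28 = 222

222


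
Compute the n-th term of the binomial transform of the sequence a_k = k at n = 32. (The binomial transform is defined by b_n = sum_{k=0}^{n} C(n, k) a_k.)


With a_k = k, b_n = sum_{k=0}^{n} C(n, k) k. Using k * C(n, k) = n * C(n-1, k-1) gives b_n = n * sum_{k>=1} C(n-1, k-1) = n * 2^(n-1).
For n = 32: 32 * 2^31 = 32 * 2147483648 = 68719476736.

68719476736


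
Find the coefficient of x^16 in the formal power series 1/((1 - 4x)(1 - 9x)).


By partial fractions or Cauchy convolution:
The coefficient equals sum_{k=0}^{16} 4^k * 9^(16-k).
= 3335432903959477

3335432903959477


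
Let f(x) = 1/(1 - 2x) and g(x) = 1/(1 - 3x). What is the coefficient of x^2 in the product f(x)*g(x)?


The coefficient of x^n in f*g is the Cauchy product: sum_{k=0}^{n} a^k * b^(n-k).
With a=2, b=3, n=2:
sum_{k=0}^{2} 2^k * 3^(2-k)
= 19

19


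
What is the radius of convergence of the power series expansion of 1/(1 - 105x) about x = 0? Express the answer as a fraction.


Expanding 1/(1 - 105x) = sum_{k>=0} 105^k x^k, the series converges when |105x| < 1, i.e., |x| < 1/105.
So the radius of convergence is 1/105 = 1/105.

1/105


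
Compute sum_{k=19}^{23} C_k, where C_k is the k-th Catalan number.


C_19 through C_23: 1767263190, 6564120420, 24466267020, 91482563640, 343059613650
Sum = 1767263190 + 6564120420 + 24466267020 + 91482563640 + 343059613650
= 467339827920

467339827920


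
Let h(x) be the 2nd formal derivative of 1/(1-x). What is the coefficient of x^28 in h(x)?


Differentiating 2 times: d^2/dx^2 [1/(1-x)] = 2!/(1-x)^3.
The expansion 1/(1-x)^3 = sum_{k>=0} C(k+2, 2) x^k, so the coefficient of x^n in 2!/(1-x)^3 is 2! * C(n+2, 2).
For n = 28: 2 * C(30, 2) = 2 * 435 = 870

870


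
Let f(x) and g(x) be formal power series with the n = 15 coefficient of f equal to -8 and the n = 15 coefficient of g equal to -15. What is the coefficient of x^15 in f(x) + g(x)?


Addition of formal power series is termwise.
The coefficient of x^15 in f + g = -8 + -15
= -23

-23


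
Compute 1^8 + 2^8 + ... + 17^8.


This power sum has a closed form given by Faulhaber's formula
sum_{k=1}^{m} k^p = (1 / (p + 1)) * sum_{j=0}^{p} C(p + 1, j) B_j m^(p + 1 - j),
but for small m direct computation is fastest:
1 + 256 + 6561 + 65536 + 390625 + 1679616 + 5764801 + 16777216 + 43046721 + 100000000 + 214358881 + 429981696 + 815730721 + 1475789056 + 2562890625 + 4294967296 + 6975757441 = 16937207049.

16937207049


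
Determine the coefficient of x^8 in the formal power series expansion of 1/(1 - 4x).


The geometric series identity gives 1/(1 - c x) = sum_{k>=0} c^k x^k, so the coefficient of x^k is c^k.
Here c = 4 and k = 8.
Computing: 4^8 = 65536

65536


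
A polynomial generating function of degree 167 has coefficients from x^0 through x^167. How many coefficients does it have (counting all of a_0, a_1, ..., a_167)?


A polynomial of degree 167 takes the form a_0 + a_1 x + ... + a_167 x^167.
The number of coefficients is 167 + 1 = 168.

168


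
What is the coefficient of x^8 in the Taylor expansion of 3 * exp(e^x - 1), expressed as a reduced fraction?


exp(e^x - 1) = sum_{k>=0} Bell_k x^k / k!, where Bell_k is the k-th Bell number.
So the coefficient of x^8 is 3 * Bell_8 / 8!.
Computing: Bell_8 = 4140 and 8! = 40320, giving
3 * 4140/40320 = 69/224.

69/224


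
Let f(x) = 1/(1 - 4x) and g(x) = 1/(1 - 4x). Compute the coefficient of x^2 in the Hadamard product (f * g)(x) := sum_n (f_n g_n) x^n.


f has coefficients f_k = 4^k and g has coefficients g_k = 4^k, so the Hadamard product has coefficient (f*g)_k = 4^k * 4^k = 16^k.
For k = 2: 16^2 = 256.

256


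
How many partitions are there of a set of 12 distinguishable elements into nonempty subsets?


Bell_12 can be computed from the Bell triangle or from Dobinski's identity Bell_n = (1/e) * sum_{k>=0} k^n / k!.
Computing Bell_12 = 4213597.

4213597


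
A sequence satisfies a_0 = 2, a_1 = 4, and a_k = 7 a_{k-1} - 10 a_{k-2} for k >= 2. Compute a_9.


The characteristic equation is t^2 - 7 t + 10 = 0, with roots r_1 = 5 and r_2 = 2 (so c_1 = r_1 + r_2, c_2 = -r_1 r_2 as required).
One can use the closed form a_n = A r_1^n + B r_2^n, but direct iteration is more reliable:
a_0 = 2, a_1 = 4, a_2 = 8, a_3 = 16, a_4 = 32, a_5 = 64, a_6 = 128, a_7 = 256, a_8 = 512, a_9 = 1024.
So a_9 = 1024.

1024


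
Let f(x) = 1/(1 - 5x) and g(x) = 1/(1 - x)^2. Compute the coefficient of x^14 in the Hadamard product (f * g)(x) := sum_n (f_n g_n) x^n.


f has coefficients f_k = 5^k. For g = 1/(1 - x)^2 the coefficient is g_k = C(k + 1, 1) = k + 1. The Hadamard coefficient is (f * g)_k = 5^k * (k + 1).
For k = 14: 5^14 * 15 = 6103515625 * 15 = 91552734375.

91552734375


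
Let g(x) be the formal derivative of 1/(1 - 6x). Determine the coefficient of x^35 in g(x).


Differentiate termwise: d/dx sum_{k>=0} 6^k x^k = sum_{k>=1} k 6^k x^(k-1) = sum_{j>=0} (j+1) 6^(j+1) x^j.
Equivalently, d/dx [1/(1 - 6x)] = 6/(1 - 6x)^2.
For j = 35: 36 * 6^36 = 36 * 10314424798490535546171949056 = 371319292745659279662190166016.

371319292745659279662190166016


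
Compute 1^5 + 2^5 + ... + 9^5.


This power sum has a closed form given by Faulhaber's formula
sum_{k=1}^{m} k^p = (1 / (p + 1)) * sum_{j=0}^{p} C(p + 1, j) B_j m^(p + 1 - j),
but for small m direct computation is fastest:
1 + 32 + 243 + 1024 + 3125 + 7776 + 16807 + 32768 + 59049 = 120825.

120825


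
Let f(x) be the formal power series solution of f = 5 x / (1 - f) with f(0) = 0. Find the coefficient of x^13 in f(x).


Apply Lagrange inversion: f = 5 x * phi(f) with phi(t) = 1/(1 - t), so
[x^n] f = 5^n * (1/n) [t^(n-1)] phi(t)^n = 5^n * (1/n) [t^(n-1)] (1 - t)^(-n) = 5^n * (1/n) C(2n - 2, n - 1) = 5^n * C_{n-1}.
For n = 13: C_12 = C(24, 12) / 13 = 2704156/13 = 208012.
With the 5^13 = 1220703125 factor, the coefficient is 1220703125 * 208012 = 253920898437500.

253920898437500


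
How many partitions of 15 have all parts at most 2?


Using the generating function (1-x)^(-1)(1-x^2)^(-1),
the coefficient of x^15 counts these restricted partitions.
Result = 8

8


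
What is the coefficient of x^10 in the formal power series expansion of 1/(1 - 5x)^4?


The general identity 1/(1 - c x)^r = sum_{k>=0} c^k C(k + r - 1, r - 1) x^k follows by substituting y = c x into 1/(1 - y)^r = sum_{k>=0} C(k + r - 1, r - 1) y^k.
For c = 5, r = 4, k = 10:
5^10 * C(13, 3) = 9765625 * 286 = 2792968750.

2792968750


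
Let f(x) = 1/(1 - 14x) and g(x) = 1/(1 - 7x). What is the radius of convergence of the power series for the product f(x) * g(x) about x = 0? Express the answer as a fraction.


The radius of 1/(1 - 14x) is 1/14 (nearest singularity at x = 1/14), and the radius of 1/(1 - 7x) is 1/7.
The product f(x)*g(x) = 1/((1 - 14x)(1 - 7x)) has singularities at both 1/14 and 1/7, so its radius of convergence is the distance to the nearest one:
min(1/14, 1/7) = 1/14.

1/14


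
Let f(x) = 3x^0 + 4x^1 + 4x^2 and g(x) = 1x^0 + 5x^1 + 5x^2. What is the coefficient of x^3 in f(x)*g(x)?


Cauchy product at x^3:
4*5 + 4*5
= 40

40


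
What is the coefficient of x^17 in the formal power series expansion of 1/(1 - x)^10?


The negative binomial / multiset identity is
1/(1 - x)^r = sum_{k>=0} C(k + r - 1, r - 1) x^k.
Here r = 10 and k = 17, so the coefficient is
C(17 + 9, 9) = C(26, 9)
= 3124550

3124550


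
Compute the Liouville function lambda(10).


The Liouville function is lambda(k) = (-1)^Omega(k), where Omega(k) counts the prime factors of k with multiplicity.
Factoring: 10 = 2 * 5, so Omega(10) = 2.
lambda(10) = (-1)^2 = 1.

1


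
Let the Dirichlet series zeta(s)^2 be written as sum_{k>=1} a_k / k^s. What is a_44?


The Dirichlet convolution of the constant function 1 with itself gives (1 * 1)(k) = sum_{d | k} 1 = d(k), the number of positive divisors of k.
Since zeta(s) = sum_{k>=1} 1/k^s, we have zeta(s)^2 = sum_{k>=1} d(k)/k^s, so a_k = d(k).
For k = 44: the divisors are 1, 2, 4, 11, 22, 44.
Count = 6.

6


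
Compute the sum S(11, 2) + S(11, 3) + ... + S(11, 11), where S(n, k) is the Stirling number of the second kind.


By definition, S(n, k) counts partitions of an n-set into exactly k nonempty blocks.
Computing row n = 11 for k = 2..11:
S(11, k): 1023, 28501, 145750, 246730, 179487, 63987, 11880, 1155, 55, 1
Sum = 678569.

678569


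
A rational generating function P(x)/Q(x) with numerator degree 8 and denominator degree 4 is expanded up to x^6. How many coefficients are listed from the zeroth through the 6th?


Expanding up to x^6 gives the coefficients for x^0, x^1, ..., x^6.
That is 6 + 1 = 7 coefficients in total.

7


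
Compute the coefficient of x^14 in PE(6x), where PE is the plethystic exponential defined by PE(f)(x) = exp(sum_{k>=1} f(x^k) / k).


With f(x) = 6x, the exponent is sum_{k>=1} 6 x^k / k = 6 * (-ln(1 - x)). Exponentiating:
PE(6x) = exp(-6 ln(1 - x)) = 1/(1 - x)^6.
By the negative binomial expansion, [x^n] 1/(1 - x)^6 = C(n + 5, 5).
For n = 14: C(19, 5) = 11628.

11628


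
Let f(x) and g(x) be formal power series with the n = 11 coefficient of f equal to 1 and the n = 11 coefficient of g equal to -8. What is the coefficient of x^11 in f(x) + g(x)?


Addition of formal power series is termwise.
The coefficient of x^11 in f + g = 1 + -8
= -7

-7


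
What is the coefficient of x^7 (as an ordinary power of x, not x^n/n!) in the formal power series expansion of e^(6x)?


The exponential series is e^y = sum_{k>=0} y^k / k!. Substituting y = 6x gives
e^(6x) = sum_{k>=0} 6^k x^k / k!.
So the coefficient of x^n is a^n/n! with a = 6, n = 7:
6^7 / 7! = 279936/5040 = 1944/35

1944/35


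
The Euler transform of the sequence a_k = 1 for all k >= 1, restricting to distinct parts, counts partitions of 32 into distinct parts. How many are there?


Partitions of 32 into distinct parts can be computed via generating function.
Product (1+x)(1+x^2)(1+x^3)...
The coefficient of x^32 = 390

390


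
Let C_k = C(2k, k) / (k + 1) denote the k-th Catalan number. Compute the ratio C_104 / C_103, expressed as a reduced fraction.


Using C_k = (2k)! / (k! (k+1)!), the ratio C_{k+1}/C_k simplifies to
C_{k+1}/C_k = [(2k+2)! / ((k+1)! (k+2)!)] * [k! (k+1)! / (2k)!]
 = (2k+2)(2k+1) / ((k+1)(k+2)) = 2(2k+1) / (k+2).
For k = 103: 2(2*103 + 1) / (103 + 2) = 414/105 = 138/35.

138/35
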